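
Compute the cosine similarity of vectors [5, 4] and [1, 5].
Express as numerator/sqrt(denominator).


dot = 25. |a|^2 = 41, |b|^2 = 26. cos = 25/sqrt(1066).

25/sqrt(1066)


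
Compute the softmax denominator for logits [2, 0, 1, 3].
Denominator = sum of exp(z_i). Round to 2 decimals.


Denom = e^2=7.3891 + e^0=1.0000 + e^1=2.7183 + e^3=20.0855. Sum = 31.1929, which rounds to 31.19.

31.19


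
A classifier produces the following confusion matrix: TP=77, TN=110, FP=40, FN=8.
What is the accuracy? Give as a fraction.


Accuracy = (TP + TN) / (TP + TN + FP + FN) = (77 + 110) / 235 = 187/235.

187/235


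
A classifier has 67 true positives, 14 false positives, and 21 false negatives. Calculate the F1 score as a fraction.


Precision = 67/81 = 67/81. Recall = 67/88 = 67/88. F1 = 2*P*R/(P+R) = 134/169.

134/169


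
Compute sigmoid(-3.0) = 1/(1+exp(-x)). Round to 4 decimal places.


sigma(-3.0) = 1/(1+e^(3.0)) = 1/(1+20.085537) = 1/21.085537 = 0.0474.

0.0474


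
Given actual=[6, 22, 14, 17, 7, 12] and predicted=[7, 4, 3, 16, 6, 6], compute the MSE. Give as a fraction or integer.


MSE = (1/6) * ((6-7)^2=1 + (22-4)^2=324 + (14-3)^2=121 + (17-16)^2=1 + (7-6)^2=1 + (12-6)^2=36). Sum = 484. MSE = 242/3.

242/3


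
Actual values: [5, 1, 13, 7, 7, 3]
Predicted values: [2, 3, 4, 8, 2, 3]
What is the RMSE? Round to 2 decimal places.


MSE = 20.0000. RMSE = sqrt(20.0000) = 4.47.

4.47


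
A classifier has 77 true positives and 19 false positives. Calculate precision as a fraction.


Precision = TP / (TP + FP) = 77 / 96 = 77/96.

77/96


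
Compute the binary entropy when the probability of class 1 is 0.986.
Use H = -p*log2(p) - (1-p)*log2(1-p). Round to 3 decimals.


H = -0.986*log2(0.986) - 0.014*log2(0.014) = 0.106.

0.106


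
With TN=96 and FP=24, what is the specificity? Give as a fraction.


Specificity = TN / (TN + FP) = 96 / 120 = 4/5.

4/5


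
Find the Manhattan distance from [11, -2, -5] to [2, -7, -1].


d = sum of absolute differences: |11-2|=9 + |-2--7|=5 + |-5--1|=4 = 18.

18


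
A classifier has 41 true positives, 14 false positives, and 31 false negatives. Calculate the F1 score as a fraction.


Precision = 41/55 = 41/55. Recall = 41/72 = 41/72. F1 = 2*P*R/(P+R) = 82/127.

82/127


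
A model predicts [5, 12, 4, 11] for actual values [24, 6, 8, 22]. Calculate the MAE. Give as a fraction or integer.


MAE = (1/4) * (|24-5|=19 + |6-12|=6 + |8-4|=4 + |22-11|=11). Sum = 40. MAE = 10.

10


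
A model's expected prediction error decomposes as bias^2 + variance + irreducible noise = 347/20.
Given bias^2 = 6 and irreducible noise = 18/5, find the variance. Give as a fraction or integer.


Total error = bias^2 + variance + irreducible noise. So variance = 347/20 - 6 - 18/5 = 31/4.

31/4


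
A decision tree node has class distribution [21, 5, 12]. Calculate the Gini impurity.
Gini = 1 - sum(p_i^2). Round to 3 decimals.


Total = 38. Proportions: 21/38, 5/38, 12/38. sum(p_i^2) = 0.4224. Gini = 1 - 0.4224 = 0.5776, which rounds to 0.578.

0.578


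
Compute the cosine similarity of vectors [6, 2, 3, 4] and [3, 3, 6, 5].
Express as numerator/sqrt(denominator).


dot = 62. |a|^2 = 65, |b|^2 = 79. cos = 62/sqrt(5135).

62/sqrt(5135)


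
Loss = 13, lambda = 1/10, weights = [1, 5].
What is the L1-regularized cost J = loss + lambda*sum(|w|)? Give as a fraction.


L1 norm = sum(|w|) = 6. J = 13 + 1/10 * 6 = 68/5.

68/5


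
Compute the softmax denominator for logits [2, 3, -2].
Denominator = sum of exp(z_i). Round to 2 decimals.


Denom = e^2=7.3891 + e^3=20.0855 + e^-2=0.1353. Sum = 27.6099, which rounds to 27.61.

27.61


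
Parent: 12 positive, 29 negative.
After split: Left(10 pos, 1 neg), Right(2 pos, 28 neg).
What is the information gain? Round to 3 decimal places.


H(parent) = 0.8722. H(left) = 0.4395, H(right) = 0.3534. Weighted = (11/41)*0.4395 + (30/41)*0.3534 = 0.3765. IG = 0.8722 - 0.3765 = 0.4957, which rounds to 0.496.

0.496


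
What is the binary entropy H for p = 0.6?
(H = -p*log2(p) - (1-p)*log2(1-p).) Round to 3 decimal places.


H = -0.6*log2(0.6) - 0.4*log2(0.4) = 0.971.

0.971


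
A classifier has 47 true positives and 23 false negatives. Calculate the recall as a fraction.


Recall = TP / (TP + FN) = 47 / 70 = 47/70.

47/70


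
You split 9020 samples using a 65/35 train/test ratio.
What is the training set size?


Test set = 9020 * 35% = 3157. Training set = 9020 - 3157 = 5863.

5863


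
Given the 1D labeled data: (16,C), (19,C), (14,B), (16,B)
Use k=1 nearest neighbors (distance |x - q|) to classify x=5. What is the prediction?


Distances: |16-5|=11, |19-5|=14, |14-5|=9, |16-5|=11. 1 nearest: (14,B). Counts: {'B': 1}. Majority class: B.

B


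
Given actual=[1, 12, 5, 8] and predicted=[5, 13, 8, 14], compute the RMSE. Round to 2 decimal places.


MSE = 15.5000. RMSE = sqrt(15.5000) = 3.94.

3.94


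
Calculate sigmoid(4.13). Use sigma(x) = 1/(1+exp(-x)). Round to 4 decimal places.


sigma(4.13) = 1/(1+e^(-4.13)) = 1/(1+0.016083) = 1/1.016083 = 0.9842.

0.9842


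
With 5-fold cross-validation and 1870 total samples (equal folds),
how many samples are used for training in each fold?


Each validation fold has 1870/5 = 374 samples. Training set = 1870 - 374 = 1496.

1496


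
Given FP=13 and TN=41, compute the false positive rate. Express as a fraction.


FPR = FP / (FP + TN) = 13 / 54 = 13/54.

13/54


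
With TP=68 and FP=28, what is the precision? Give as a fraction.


Precision = TP / (TP + FP) = 68 / 96 = 17/24.

17/24


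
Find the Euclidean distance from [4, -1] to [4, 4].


d = sqrt(sum of squared differences). (4-4)^2=0, (-1-4)^2=25. Sum = 25.

5


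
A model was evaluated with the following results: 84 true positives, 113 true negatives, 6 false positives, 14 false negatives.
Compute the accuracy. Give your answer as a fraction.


Accuracy = (TP + TN) / (TP + TN + FP + FN) = (84 + 113) / 217 = 197/217.

197/217


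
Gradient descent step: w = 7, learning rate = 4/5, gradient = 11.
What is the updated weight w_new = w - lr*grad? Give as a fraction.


w_new = 7 - 4/5 * 11 = 7 - 44/5 = -9/5.

-9/5


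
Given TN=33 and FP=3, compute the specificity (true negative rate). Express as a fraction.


Specificity = TN / (TN + FP) = 33 / 36 = 11/12.

11/12


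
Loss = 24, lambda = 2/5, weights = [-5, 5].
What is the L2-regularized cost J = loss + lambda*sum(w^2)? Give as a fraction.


L2 sq norm = sum(w^2) = 50. J = 24 + 2/5 * 50 = 44.

44


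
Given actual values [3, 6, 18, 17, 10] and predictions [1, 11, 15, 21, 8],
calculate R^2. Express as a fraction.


Mean(y) = 54/5. SS_res = 58. SS_tot = 874/5. R^2 = 1 - 58/(874/5) = 292/437.

292/437


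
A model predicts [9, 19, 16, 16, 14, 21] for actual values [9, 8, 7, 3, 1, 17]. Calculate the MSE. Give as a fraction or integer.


MSE = (1/6) * ((9-9)^2=0 + (8-19)^2=121 + (7-16)^2=81 + (3-16)^2=169 + (1-14)^2=169 + (17-21)^2=16). Sum = 556. MSE = 278/3.

278/3


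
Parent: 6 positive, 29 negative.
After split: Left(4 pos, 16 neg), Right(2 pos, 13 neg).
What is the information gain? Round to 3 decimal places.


H(parent) = 0.6610. H(left) = 0.7219, H(right) = 0.5665. Weighted = (20/35)*0.7219 + (15/35)*0.5665 = 0.6553. IG = 0.6610 - 0.6553 = 0.0057, which rounds to 0.006.

0.006


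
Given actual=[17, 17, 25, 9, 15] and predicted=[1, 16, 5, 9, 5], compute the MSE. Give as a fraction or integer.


MSE = (1/5) * ((17-1)^2=256 + (17-16)^2=1 + (25-5)^2=400 + (9-9)^2=0 + (15-5)^2=100). Sum = 757. MSE = 757/5.

757/5


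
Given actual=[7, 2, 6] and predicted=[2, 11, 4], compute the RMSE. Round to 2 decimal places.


MSE = 36.6667. RMSE = sqrt(36.6667) = 6.06.

6.06


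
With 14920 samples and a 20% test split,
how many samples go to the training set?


Test set = 14920 * 20% = 2984. Training set = 14920 - 2984 = 11936.

11936


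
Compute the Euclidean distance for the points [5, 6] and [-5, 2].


d = sqrt(sum of squared differences). (5--5)^2=100, (6-2)^2=16. Sum = 116.

sqrt(116)


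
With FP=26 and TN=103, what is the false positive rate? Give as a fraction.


FPR = FP / (FP + TN) = 26 / 129 = 26/129.

26/129


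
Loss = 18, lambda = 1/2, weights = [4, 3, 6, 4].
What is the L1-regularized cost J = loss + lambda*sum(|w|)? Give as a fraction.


L1 norm = sum(|w|) = 17. J = 18 + 1/2 * 17 = 53/2.

53/2


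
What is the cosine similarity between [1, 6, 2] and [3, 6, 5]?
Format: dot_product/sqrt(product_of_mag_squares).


dot = 49. |a|^2 = 41, |b|^2 = 70. cos = 49/sqrt(2870).

49/sqrt(2870)


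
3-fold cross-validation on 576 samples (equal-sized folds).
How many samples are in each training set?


Each validation fold has 576/3 = 192 samples. Training set = 576 - 192 = 384.

384


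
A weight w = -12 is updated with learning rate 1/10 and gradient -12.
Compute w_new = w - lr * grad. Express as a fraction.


w_new = -12 - 1/10 * -12 = -12 - -6/5 = -54/5.

-54/5


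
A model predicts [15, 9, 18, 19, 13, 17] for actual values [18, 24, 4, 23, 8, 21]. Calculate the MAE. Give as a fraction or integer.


MAE = (1/6) * (|18-15|=3 + |24-9|=15 + |4-18|=14 + |23-19|=4 + |8-13|=5 + |21-17|=4). Sum = 45. MAE = 15/2.

15/2


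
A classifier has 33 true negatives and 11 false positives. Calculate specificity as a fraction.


Specificity = TN / (TN + FP) = 33 / 44 = 3/4.

3/4


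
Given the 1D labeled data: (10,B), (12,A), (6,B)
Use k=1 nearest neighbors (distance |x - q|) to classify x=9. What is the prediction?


Distances: |10-9|=1, |12-9|=3, |6-9|=3. 1 nearest: (10,B). Counts: {'B': 1}. Majority class: B.

B


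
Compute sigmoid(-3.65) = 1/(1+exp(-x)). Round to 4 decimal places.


sigma(-3.65) = 1/(1+e^(3.65)) = 1/(1+38.474666) = 1/39.474666 = 0.0253.

0.0253


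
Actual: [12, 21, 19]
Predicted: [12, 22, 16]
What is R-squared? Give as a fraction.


Mean(y) = 52/3. SS_res = 10. SS_tot = 134/3. R^2 = 1 - 10/(134/3) = 52/67.

52/67


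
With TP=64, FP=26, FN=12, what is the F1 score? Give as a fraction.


Precision = 64/90 = 32/45. Recall = 64/76 = 16/19. F1 = 2*P*R/(P+R) = 64/83.

64/83


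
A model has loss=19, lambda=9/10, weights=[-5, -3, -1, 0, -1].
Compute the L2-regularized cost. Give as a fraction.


L2 sq norm = sum(w^2) = 36. J = 19 + 9/10 * 36 = 257/5.

257/5


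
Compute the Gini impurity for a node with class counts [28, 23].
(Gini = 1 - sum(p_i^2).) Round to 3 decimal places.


Total = 51. Proportions: 28/51, 23/51. sum(p_i^2) = 0.5048. Gini = 1 - 0.5048 = 0.4952, which rounds to 0.495.

0.495


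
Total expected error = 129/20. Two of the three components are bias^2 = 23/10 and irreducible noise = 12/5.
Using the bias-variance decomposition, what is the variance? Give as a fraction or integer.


Total error = bias^2 + variance + irreducible noise. So variance = 129/20 - 23/10 - 12/5 = 7/4.

7/4


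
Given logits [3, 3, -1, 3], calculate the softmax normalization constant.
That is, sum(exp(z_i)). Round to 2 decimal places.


Denom = e^3=20.0855 + e^3=20.0855 + e^-1=0.3679 + e^3=20.0855. Sum = 60.6244, which rounds to 60.62.

60.62


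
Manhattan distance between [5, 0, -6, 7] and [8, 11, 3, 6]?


d = sum of absolute differences: |5-8|=3 + |0-11|=11 + |-6-3|=9 + |7-6|=1 = 24.

24


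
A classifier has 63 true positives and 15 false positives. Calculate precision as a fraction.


Precision = TP / (TP + FP) = 63 / 78 = 21/26.

21/26


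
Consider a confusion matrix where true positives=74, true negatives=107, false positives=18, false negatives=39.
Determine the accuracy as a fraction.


Accuracy = (TP + TN) / (TP + TN + FP + FN) = (74 + 107) / 238 = 181/238.

181/238


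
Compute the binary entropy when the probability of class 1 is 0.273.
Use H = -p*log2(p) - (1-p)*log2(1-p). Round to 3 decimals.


H = -0.273*log2(0.273) - 0.727*log2(0.727) = 0.846.

0.846


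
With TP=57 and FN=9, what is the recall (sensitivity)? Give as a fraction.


Recall = TP / (TP + FN) = 57 / 66 = 19/22.

19/22


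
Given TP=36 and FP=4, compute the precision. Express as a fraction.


Precision = TP / (TP + FP) = 36 / 40 = 9/10.

9/10


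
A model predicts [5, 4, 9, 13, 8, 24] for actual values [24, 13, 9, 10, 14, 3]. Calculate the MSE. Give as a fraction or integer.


MSE = (1/6) * ((24-5)^2=361 + (13-4)^2=81 + (9-9)^2=0 + (10-13)^2=9 + (14-8)^2=36 + (3-24)^2=441). Sum = 928. MSE = 464/3.

464/3


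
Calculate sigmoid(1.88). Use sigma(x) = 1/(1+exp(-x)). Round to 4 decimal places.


sigma(1.88) = 1/(1+e^(-1.88)) = 1/(1+0.152590) = 1/1.152590 = 0.8676.

0.8676


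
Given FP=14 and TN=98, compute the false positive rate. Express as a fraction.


FPR = FP / (FP + TN) = 14 / 112 = 1/8.

1/8


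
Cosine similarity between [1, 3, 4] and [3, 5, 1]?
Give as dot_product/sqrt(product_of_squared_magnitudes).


dot = 22. |a|^2 = 26, |b|^2 = 35. cos = 22/sqrt(910).

22/sqrt(910)


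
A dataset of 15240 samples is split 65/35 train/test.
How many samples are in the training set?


Test set = 15240 * 35% = 5334. Training set = 15240 - 5334 = 9906.

9906


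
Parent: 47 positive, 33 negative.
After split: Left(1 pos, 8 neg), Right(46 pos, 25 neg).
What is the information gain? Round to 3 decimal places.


H(parent) = 0.9778. H(left) = 0.5033, H(right) = 0.9359. Weighted = (9/80)*0.5033 + (71/80)*0.9359 = 0.8872. IG = 0.9778 - 0.8872 = 0.0906, which rounds to 0.091.

0.091


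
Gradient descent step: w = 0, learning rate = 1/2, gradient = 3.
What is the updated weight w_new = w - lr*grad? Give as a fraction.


w_new = 0 - 1/2 * 3 = 0 - 3/2 = -3/2.

-3/2


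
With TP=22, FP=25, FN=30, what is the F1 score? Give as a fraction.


Precision = 22/47 = 22/47. Recall = 22/52 = 11/26. F1 = 2*P*R/(P+R) = 4/9.

4/9


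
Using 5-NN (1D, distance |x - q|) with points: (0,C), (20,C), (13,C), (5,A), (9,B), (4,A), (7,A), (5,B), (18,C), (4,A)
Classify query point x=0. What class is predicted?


Distances: |0-0|=0, |20-0|=20, |13-0|=13, |5-0|=5, |9-0|=9, |4-0|=4, |7-0|=7, |5-0|=5, |18-0|=18, |4-0|=4. 5 nearest: (0,C), (4,A), (4,A), (5,A), (5,B). Counts: {'C': 1, 'A': 3, 'B': 1}. Majority class: A.

A


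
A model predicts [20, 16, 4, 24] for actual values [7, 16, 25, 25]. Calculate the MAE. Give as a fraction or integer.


MAE = (1/4) * (|7-20|=13 + |16-16|=0 + |25-4|=21 + |25-24|=1). Sum = 35. MAE = 35/4.

35/4


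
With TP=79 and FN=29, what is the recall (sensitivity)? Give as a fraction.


Recall = TP / (TP + FN) = 79 / 108 = 79/108.

79/108


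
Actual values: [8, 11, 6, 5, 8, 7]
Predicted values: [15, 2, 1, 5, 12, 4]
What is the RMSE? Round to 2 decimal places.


MSE = 30.0000. RMSE = sqrt(30.0000) = 5.48.

5.48


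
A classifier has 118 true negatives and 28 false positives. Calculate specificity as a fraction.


Specificity = TN / (TN + FP) = 118 / 146 = 59/73.

59/73


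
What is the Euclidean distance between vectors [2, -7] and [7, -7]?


d = sqrt(sum of squared differences). (2-7)^2=25, (-7--7)^2=0. Sum = 25.

5


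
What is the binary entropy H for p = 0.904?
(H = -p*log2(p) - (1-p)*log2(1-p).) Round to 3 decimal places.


H = -0.904*log2(0.904) - 0.096*log2(0.096) = 0.456.

0.456


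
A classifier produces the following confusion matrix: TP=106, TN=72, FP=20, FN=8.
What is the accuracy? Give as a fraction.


Accuracy = (TP + TN) / (TP + TN + FP + FN) = (106 + 72) / 206 = 89/103.

89/103


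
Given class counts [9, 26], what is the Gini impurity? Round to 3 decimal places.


Total = 35. Proportions: 9/35, 26/35. sum(p_i^2) = 0.6180. Gini = 1 - 0.6180 = 0.3820, which rounds to 0.382.

0.382


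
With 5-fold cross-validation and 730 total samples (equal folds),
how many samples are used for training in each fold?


Each validation fold has 730/5 = 146 samples. Training set = 730 - 146 = 584.

584


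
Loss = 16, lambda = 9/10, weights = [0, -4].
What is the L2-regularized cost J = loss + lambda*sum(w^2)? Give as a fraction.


L2 sq norm = sum(w^2) = 16. J = 16 + 9/10 * 16 = 152/5.

152/5


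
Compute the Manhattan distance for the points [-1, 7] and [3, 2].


d = sum of absolute differences: |-1-3|=4 + |7-2|=5 = 9.

9


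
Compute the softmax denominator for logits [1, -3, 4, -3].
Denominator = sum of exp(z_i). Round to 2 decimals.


Denom = e^1=2.7183 + e^-3=0.0498 + e^4=54.5982 + e^-3=0.0498. Sum = 57.4161, which rounds to 57.42.

57.42


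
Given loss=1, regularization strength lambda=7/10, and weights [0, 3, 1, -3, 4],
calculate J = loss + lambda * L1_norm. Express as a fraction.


L1 norm = sum(|w|) = 11. J = 1 + 7/10 * 11 = 87/10.

87/10


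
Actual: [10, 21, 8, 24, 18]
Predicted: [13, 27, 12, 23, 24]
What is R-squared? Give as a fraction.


Mean(y) = 81/5. SS_res = 98. SS_tot = 964/5. R^2 = 1 - 98/(964/5) = 237/482.

237/482


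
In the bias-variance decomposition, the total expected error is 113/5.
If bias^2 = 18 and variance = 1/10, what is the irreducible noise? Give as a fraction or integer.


Total error = bias^2 + variance + irreducible noise. So irreducible noise = 113/5 - 18 - 1/10 = 9/2.

9/2


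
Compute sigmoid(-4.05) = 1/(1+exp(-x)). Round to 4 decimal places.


sigma(-4.05) = 1/(1+e^(4.05)) = 1/(1+57.397457) = 1/58.397457 = 0.0171.

0.0171


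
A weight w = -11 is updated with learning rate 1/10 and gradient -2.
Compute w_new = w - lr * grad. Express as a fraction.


w_new = -11 - 1/10 * -2 = -11 - -1/5 = -54/5.

-54/5


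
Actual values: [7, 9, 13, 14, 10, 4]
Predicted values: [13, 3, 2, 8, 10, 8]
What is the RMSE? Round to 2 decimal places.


MSE = 40.8333. RMSE = sqrt(40.8333) = 6.39.

6.39


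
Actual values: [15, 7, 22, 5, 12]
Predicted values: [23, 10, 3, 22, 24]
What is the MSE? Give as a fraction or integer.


MSE = (1/5) * ((15-23)^2=64 + (7-10)^2=9 + (22-3)^2=361 + (5-22)^2=289 + (12-24)^2=144). Sum = 867. MSE = 867/5.

867/5


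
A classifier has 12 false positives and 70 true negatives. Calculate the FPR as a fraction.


FPR = FP / (FP + TN) = 12 / 82 = 6/41.

6/41


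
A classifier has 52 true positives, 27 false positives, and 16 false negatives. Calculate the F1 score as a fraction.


Precision = 52/79 = 52/79. Recall = 52/68 = 13/17. F1 = 2*P*R/(P+R) = 104/147.

104/147


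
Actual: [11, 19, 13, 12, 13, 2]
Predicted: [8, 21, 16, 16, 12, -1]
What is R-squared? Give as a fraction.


Mean(y) = 35/3. SS_res = 48. SS_tot = 454/3. R^2 = 1 - 48/(454/3) = 155/227.

155/227


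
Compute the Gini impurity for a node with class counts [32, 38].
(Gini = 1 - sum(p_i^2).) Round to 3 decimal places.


Total = 70. Proportions: 32/70, 38/70. sum(p_i^2) = 0.5037. Gini = 1 - 0.5037 = 0.4963, which rounds to 0.496.

0.496


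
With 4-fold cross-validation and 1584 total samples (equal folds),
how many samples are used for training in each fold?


Each validation fold has 1584/4 = 396 samples. Training set = 1584 - 396 = 1188.

1188


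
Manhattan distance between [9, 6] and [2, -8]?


d = sum of absolute differences: |9-2|=7 + |6--8|=14 = 21.

21


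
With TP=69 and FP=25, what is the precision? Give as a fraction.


Precision = TP / (TP + FP) = 69 / 94 = 69/94.

69/94


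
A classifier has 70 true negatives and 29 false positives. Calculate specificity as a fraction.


Specificity = TN / (TN + FP) = 70 / 99 = 70/99.

70/99


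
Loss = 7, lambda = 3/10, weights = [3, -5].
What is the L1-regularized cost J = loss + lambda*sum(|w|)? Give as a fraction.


L1 norm = sum(|w|) = 8. J = 7 + 3/10 * 8 = 47/5.

47/5


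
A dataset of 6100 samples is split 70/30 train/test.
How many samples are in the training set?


Test set = 6100 * 30% = 1830. Training set = 6100 - 1830 = 4270.

4270


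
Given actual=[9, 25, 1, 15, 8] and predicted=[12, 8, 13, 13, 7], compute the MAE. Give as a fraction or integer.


MAE = (1/5) * (|9-12|=3 + |25-8|=17 + |1-13|=12 + |15-13|=2 + |8-7|=1). Sum = 35. MAE = 7.

7


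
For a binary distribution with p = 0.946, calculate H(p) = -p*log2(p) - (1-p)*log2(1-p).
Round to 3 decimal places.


H = -0.946*log2(0.946) - 0.054*log2(0.054) = 0.303.

0.303


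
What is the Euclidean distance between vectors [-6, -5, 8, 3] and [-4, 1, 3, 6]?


d = sqrt(sum of squared differences). (-6--4)^2=4, (-5-1)^2=36, (8-3)^2=25, (3-6)^2=9. Sum = 74.

sqrt(74)


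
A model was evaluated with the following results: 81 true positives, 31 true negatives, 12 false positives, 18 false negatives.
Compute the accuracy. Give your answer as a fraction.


Accuracy = (TP + TN) / (TP + TN + FP + FN) = (81 + 31) / 142 = 56/71.

56/71


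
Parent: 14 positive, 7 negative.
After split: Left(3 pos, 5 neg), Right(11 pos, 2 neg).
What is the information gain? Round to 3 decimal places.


H(parent) = 0.9183. H(left) = 0.9544, H(right) = 0.6194. Weighted = (8/21)*0.9544 + (13/21)*0.6194 = 0.7470. IG = 0.9183 - 0.7470 = 0.1713, which rounds to 0.171.

0.171


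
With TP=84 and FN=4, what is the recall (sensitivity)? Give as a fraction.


Recall = TP / (TP + FN) = 84 / 88 = 21/22.

21/22


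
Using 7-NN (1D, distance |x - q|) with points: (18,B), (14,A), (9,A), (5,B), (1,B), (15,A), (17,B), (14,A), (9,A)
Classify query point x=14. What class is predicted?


Distances: |18-14|=4, |14-14|=0, |9-14|=5, |5-14|=9, |1-14|=13, |15-14|=1, |17-14|=3, |14-14|=0, |9-14|=5. 7 nearest: (14,A), (14,A), (15,A), (17,B), (18,B), (9,A), (9,A). Counts: {'A': 5, 'B': 2}. Majority class: A.

A


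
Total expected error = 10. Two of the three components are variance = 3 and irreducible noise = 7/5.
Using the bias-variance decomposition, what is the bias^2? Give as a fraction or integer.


Total error = bias^2 + variance + irreducible noise. So bias^2 = 10 - 3 - 7/5 = 28/5.

28/5


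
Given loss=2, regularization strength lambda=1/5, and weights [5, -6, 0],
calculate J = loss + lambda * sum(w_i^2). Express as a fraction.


L2 sq norm = sum(w^2) = 61. J = 2 + 1/5 * 61 = 71/5.

71/5


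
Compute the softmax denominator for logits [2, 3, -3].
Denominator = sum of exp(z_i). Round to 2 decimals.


Denom = e^2=7.3891 + e^3=20.0855 + e^-3=0.0498. Sum = 27.5244, which rounds to 27.52.

27.52


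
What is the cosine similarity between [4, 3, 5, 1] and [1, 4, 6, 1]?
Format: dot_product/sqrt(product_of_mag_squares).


dot = 47. |a|^2 = 51, |b|^2 = 54. cos = 47/sqrt(2754).

47/sqrt(2754)


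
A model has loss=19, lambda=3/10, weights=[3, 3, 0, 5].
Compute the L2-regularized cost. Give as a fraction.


L2 sq norm = sum(w^2) = 43. J = 19 + 3/10 * 43 = 319/10.

319/10


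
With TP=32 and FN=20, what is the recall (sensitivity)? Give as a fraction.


Recall = TP / (TP + FN) = 32 / 52 = 8/13.

8/13


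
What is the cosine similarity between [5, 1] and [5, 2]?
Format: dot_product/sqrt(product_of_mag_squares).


dot = 27. |a|^2 = 26, |b|^2 = 29. cos = 27/sqrt(754).

27/sqrt(754)


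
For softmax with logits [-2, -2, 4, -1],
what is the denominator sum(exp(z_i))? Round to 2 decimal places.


Denom = e^-2=0.1353 + e^-2=0.1353 + e^4=54.5982 + e^-1=0.3679. Sum = 55.2367, which rounds to 55.24.

55.24


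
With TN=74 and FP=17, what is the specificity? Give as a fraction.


Specificity = TN / (TN + FP) = 74 / 91 = 74/91.

74/91


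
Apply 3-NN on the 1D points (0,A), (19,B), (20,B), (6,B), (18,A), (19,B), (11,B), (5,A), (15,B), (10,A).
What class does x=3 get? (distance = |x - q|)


Distances: |0-3|=3, |19-3|=16, |20-3|=17, |6-3|=3, |18-3|=15, |19-3|=16, |11-3|=8, |5-3|=2, |15-3|=12, |10-3|=7. 3 nearest: (5,A), (0,A), (6,B). Counts: {'A': 2, 'B': 1}. Majority class: A.

A


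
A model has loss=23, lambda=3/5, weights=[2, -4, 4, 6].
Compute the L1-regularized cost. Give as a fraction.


L1 norm = sum(|w|) = 16. J = 23 + 3/5 * 16 = 163/5.

163/5


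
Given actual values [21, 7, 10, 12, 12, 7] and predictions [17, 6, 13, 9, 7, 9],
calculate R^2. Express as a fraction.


Mean(y) = 23/2. SS_res = 64. SS_tot = 267/2. R^2 = 1 - 64/(267/2) = 139/267.

139/267


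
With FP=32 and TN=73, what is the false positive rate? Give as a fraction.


FPR = FP / (FP + TN) = 32 / 105 = 32/105.

32/105


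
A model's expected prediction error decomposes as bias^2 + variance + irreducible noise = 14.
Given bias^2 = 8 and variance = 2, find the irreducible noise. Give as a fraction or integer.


Total error = bias^2 + variance + irreducible noise. So irreducible noise = 14 - 8 - 2 = 4.

4


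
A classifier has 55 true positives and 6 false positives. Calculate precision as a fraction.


Precision = TP / (TP + FP) = 55 / 61 = 55/61.

55/61


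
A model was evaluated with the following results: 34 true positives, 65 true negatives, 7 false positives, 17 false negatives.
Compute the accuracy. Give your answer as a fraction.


Accuracy = (TP + TN) / (TP + TN + FP + FN) = (34 + 65) / 123 = 33/41.

33/41


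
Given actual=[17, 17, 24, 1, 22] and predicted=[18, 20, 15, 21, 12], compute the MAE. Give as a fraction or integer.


MAE = (1/5) * (|17-18|=1 + |17-20|=3 + |24-15|=9 + |1-21|=20 + |22-12|=10). Sum = 43. MAE = 43/5.

43/5


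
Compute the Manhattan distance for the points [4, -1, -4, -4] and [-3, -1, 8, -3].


d = sum of absolute differences: |4--3|=7 + |-1--1|=0 + |-4-8|=12 + |-4--3|=1 = 20.

20


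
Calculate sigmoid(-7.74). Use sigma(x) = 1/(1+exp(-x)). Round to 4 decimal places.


sigma(-7.74) = 1/(1+e^(7.74)) = 1/(1+2298.472383) = 1/2299.472383 = 0.0004.

0.0004


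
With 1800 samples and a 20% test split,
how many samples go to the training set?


Test set = 1800 * 20% = 360. Training set = 1800 - 360 = 1440.

1440


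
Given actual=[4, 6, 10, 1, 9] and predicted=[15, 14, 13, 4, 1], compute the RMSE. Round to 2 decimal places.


MSE = 53.4000. RMSE = sqrt(53.4000) = 7.31.

7.31


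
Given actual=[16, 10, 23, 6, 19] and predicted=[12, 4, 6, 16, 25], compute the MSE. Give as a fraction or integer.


MSE = (1/5) * ((16-12)^2=16 + (10-4)^2=36 + (23-6)^2=289 + (6-16)^2=100 + (19-25)^2=36). Sum = 477. MSE = 477/5.

477/5


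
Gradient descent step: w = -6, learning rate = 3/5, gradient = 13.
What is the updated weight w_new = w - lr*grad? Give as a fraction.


w_new = -6 - 3/5 * 13 = -6 - 39/5 = -69/5.

-69/5


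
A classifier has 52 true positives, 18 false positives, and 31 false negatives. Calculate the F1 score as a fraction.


Precision = 52/70 = 26/35. Recall = 52/83 = 52/83. F1 = 2*P*R/(P+R) = 104/153.

104/153


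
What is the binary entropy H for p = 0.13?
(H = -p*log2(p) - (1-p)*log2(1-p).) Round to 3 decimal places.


H = -0.13*log2(0.13) - 0.87*log2(0.87) = 0.557.

0.557


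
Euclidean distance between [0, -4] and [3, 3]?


d = sqrt(sum of squared differences). (0-3)^2=9, (-4-3)^2=49. Sum = 58.

sqrt(58)


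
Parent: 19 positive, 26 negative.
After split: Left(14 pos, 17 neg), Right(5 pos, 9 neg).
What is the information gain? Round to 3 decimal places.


H(parent) = 0.9825. H(left) = 0.9932, H(right) = 0.9403. Weighted = (31/45)*0.9932 + (14/45)*0.9403 = 0.9767. IG = 0.9825 - 0.9767 = 0.0058, which rounds to 0.006.

0.006


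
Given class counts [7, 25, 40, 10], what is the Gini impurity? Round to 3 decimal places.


Total = 82. Proportions: 7/82, 25/82, 40/82, 10/82. sum(p_i^2) = 0.3531. Gini = 1 - 0.3531 = 0.6469, which rounds to 0.647.

0.647


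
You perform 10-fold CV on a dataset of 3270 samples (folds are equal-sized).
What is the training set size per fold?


Each validation fold has 3270/10 = 327 samples. Training set = 3270 - 327 = 2943.

2943


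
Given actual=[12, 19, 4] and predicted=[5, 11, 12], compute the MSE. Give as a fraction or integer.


MSE = (1/3) * ((12-5)^2=49 + (19-11)^2=64 + (4-12)^2=64). Sum = 177. MSE = 59.

59


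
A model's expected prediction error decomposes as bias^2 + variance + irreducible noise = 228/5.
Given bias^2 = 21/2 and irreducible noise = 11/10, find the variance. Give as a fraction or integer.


Total error = bias^2 + variance + irreducible noise. So variance = 228/5 - 21/2 - 11/10 = 34.

34


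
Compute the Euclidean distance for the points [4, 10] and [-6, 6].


d = sqrt(sum of squared differences). (4--6)^2=100, (10-6)^2=16. Sum = 116.

sqrt(116)


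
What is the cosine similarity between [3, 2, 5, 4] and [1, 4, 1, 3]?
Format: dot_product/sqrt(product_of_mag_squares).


dot = 28. |a|^2 = 54, |b|^2 = 27. cos = 28/sqrt(1458).

28/sqrt(1458)


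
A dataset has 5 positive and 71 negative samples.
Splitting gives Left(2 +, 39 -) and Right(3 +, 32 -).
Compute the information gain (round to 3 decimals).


H(parent) = 0.3500. H(left) = 0.2812, H(right) = 0.4220. Weighted = (41/76)*0.2812 + (35/76)*0.4220 = 0.3460. IG = 0.3500 - 0.3460 = 0.0040, which rounds to 0.004.

0.004


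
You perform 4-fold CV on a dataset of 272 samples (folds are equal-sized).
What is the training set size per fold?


Each validation fold has 272/4 = 68 samples. Training set = 272 - 68 = 204.

204


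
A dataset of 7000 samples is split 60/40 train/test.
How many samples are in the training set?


Test set = 7000 * 40% = 2800. Training set = 7000 - 2800 = 4200.

4200


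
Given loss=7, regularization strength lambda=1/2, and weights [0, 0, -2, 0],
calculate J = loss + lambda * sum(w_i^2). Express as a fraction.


L2 sq norm = sum(w^2) = 4. J = 7 + 1/2 * 4 = 9.

9


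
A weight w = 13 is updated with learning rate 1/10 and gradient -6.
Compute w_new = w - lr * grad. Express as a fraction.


w_new = 13 - 1/10 * -6 = 13 - -3/5 = 68/5.

68/5


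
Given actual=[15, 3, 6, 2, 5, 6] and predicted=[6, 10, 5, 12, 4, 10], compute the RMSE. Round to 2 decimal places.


MSE = 41.3333. RMSE = sqrt(41.3333) = 6.43.

6.43


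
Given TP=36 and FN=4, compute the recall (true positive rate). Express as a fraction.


Recall = TP / (TP + FN) = 36 / 40 = 9/10.

9/10


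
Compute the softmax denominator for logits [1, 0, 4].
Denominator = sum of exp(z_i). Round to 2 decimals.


Denom = e^1=2.7183 + e^0=1.0000 + e^4=54.5982. Sum = 58.3165, which rounds to 58.32.

58.32


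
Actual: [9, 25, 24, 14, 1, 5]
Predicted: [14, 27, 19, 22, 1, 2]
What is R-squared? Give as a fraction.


Mean(y) = 13. SS_res = 127. SS_tot = 490. R^2 = 1 - 127/(490) = 363/490.

363/490


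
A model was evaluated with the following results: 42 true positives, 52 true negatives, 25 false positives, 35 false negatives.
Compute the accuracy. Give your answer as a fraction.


Accuracy = (TP + TN) / (TP + TN + FP + FN) = (42 + 52) / 154 = 47/77.

47/77


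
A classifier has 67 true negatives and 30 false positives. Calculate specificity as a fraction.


Specificity = TN / (TN + FP) = 67 / 97 = 67/97.

67/97


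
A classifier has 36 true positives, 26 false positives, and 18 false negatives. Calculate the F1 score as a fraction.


Precision = 36/62 = 18/31. Recall = 36/54 = 2/3. F1 = 2*P*R/(P+R) = 18/29.

18/29


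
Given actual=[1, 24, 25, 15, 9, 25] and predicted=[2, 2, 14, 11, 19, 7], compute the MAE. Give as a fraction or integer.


MAE = (1/6) * (|1-2|=1 + |24-2|=22 + |25-14|=11 + |15-11|=4 + |9-19|=10 + |25-7|=18). Sum = 66. MAE = 11.

11


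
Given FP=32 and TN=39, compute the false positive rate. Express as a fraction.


FPR = FP / (FP + TN) = 32 / 71 = 32/71.

32/71


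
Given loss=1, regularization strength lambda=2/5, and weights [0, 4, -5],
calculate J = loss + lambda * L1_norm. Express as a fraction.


L1 norm = sum(|w|) = 9. J = 1 + 2/5 * 9 = 23/5.

23/5


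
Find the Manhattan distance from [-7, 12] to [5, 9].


d = sum of absolute differences: |-7-5|=12 + |12-9|=3 = 15.

15


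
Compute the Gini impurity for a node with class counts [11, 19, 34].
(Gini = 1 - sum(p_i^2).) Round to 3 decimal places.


Total = 64. Proportions: 11/64, 19/64, 34/64. sum(p_i^2) = 0.3999. Gini = 1 - 0.3999 = 0.6001, which rounds to 0.600.

0.600


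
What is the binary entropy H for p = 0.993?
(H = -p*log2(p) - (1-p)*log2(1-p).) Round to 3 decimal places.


H = -0.993*log2(0.993) - 0.007*log2(0.007) = 0.060.

0.060


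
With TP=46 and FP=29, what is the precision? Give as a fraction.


Precision = TP / (TP + FP) = 46 / 75 = 46/75.

46/75


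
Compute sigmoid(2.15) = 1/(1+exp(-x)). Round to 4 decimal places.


sigma(2.15) = 1/(1+e^(-2.15)) = 1/(1+0.116484) = 1/1.116484 = 0.8957.

0.8957


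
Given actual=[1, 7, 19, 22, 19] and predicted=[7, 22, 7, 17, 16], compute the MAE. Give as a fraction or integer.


MAE = (1/5) * (|1-7|=6 + |7-22|=15 + |19-7|=12 + |22-17|=5 + |19-16|=3). Sum = 41. MAE = 41/5.

41/5


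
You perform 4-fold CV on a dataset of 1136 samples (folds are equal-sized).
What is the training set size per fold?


Each validation fold has 1136/4 = 284 samples. Training set = 1136 - 284 = 852.

852


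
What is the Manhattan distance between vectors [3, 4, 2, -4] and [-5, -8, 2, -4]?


d = sum of absolute differences: |3--5|=8 + |4--8|=12 + |2-2|=0 + |-4--4|=0 = 20.

20


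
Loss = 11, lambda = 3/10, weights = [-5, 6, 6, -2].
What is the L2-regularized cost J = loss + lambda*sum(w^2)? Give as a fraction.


L2 sq norm = sum(w^2) = 101. J = 11 + 3/10 * 101 = 413/10.

413/10


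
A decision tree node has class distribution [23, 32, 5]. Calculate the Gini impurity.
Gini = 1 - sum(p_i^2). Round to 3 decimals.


Total = 60. Proportions: 23/60, 32/60, 5/60. sum(p_i^2) = 0.4383. Gini = 1 - 0.4383 = 0.5617, which rounds to 0.562.

0.562


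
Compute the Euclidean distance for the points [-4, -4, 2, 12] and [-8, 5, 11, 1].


d = sqrt(sum of squared differences). (-4--8)^2=16, (-4-5)^2=81, (2-11)^2=81, (12-1)^2=121. Sum = 299.

sqrt(299)


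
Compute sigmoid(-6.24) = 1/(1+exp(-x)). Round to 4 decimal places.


sigma(-6.24) = 1/(1+e^(6.24)) = 1/(1+512.858511) = 1/513.858511 = 0.0019.

0.0019


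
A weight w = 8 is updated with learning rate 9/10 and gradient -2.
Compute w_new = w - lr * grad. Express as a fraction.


w_new = 8 - 9/10 * -2 = 8 - -9/5 = 49/5.

49/5


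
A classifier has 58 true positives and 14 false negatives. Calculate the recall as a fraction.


Recall = TP / (TP + FN) = 58 / 72 = 29/36.

29/36


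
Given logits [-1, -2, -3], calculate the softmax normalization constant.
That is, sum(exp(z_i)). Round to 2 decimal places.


Denom = e^-1=0.3679 + e^-2=0.1353 + e^-3=0.0498. Sum = 0.5530, which rounds to 0.55.

0.55


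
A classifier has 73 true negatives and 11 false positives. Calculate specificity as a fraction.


Specificity = TN / (TN + FP) = 73 / 84 = 73/84.

73/84


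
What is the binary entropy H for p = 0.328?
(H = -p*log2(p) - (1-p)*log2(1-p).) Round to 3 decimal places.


H = -0.328*log2(0.328) - 0.672*log2(0.672) = 0.913.

0.913


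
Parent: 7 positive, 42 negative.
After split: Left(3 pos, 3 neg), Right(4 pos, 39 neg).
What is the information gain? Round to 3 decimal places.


H(parent) = 0.5917. H(left) = 1.0000, H(right) = 0.4465. Weighted = (6/49)*1.0000 + (43/49)*0.4465 = 0.5143. IG = 0.5917 - 0.5143 = 0.0774, which rounds to 0.077.

0.077


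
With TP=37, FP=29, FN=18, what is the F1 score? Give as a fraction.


Precision = 37/66 = 37/66. Recall = 37/55 = 37/55. F1 = 2*P*R/(P+R) = 74/121.

74/121


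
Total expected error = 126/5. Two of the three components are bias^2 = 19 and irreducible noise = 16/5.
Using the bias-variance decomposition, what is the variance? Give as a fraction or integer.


Total error = bias^2 + variance + irreducible noise. So variance = 126/5 - 19 - 16/5 = 3.

3


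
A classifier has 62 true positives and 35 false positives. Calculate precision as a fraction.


Precision = TP / (TP + FP) = 62 / 97 = 62/97.

62/97


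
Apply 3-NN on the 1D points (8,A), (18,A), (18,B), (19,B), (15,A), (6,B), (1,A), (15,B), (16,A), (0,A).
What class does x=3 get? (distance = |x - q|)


Distances: |8-3|=5, |18-3|=15, |18-3|=15, |19-3|=16, |15-3|=12, |6-3|=3, |1-3|=2, |15-3|=12, |16-3|=13, |0-3|=3. 3 nearest: (1,A), (0,A), (6,B). Counts: {'A': 2, 'B': 1}. Majority class: A.

A


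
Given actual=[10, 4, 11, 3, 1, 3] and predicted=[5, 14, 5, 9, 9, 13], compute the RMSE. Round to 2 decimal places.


MSE = 60.1667. RMSE = sqrt(60.1667) = 7.76.

7.76


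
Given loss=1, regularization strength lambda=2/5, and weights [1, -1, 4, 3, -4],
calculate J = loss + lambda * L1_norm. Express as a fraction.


L1 norm = sum(|w|) = 13. J = 1 + 2/5 * 13 = 31/5.

31/5


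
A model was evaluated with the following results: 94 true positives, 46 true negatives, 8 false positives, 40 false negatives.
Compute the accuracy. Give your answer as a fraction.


Accuracy = (TP + TN) / (TP + TN + FP + FN) = (94 + 46) / 188 = 35/47.

35/47


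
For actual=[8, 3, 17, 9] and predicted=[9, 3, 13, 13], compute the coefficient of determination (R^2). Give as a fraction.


Mean(y) = 37/4. SS_res = 33. SS_tot = 403/4. R^2 = 1 - 33/(403/4) = 271/403.

271/403


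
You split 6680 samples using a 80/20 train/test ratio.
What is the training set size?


Test set = 6680 * 20% = 1336. Training set = 6680 - 1336 = 5344.

5344


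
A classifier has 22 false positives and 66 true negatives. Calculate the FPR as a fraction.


FPR = FP / (FP + TN) = 22 / 88 = 1/4.

1/4


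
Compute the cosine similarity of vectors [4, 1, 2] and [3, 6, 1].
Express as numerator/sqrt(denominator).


dot = 20. |a|^2 = 21, |b|^2 = 46. cos = 20/sqrt(966).

20/sqrt(966)


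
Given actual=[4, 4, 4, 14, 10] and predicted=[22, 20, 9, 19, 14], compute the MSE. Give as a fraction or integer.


MSE = (1/5) * ((4-22)^2=324 + (4-20)^2=256 + (4-9)^2=25 + (14-19)^2=25 + (10-14)^2=16). Sum = 646. MSE = 646/5.

646/5


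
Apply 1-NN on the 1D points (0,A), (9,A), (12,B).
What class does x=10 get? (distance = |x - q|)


Distances: |0-10|=10, |9-10|=1, |12-10|=2. 1 nearest: (9,A). Counts: {'A': 1}. Majority class: A.

A


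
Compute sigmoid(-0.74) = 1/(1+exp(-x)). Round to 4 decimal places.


sigma(-0.74) = 1/(1+e^(0.74)) = 1/(1+2.095936) = 1/3.095936 = 0.3230.

0.3230


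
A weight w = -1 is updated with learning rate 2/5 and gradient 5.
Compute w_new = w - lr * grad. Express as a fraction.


w_new = -1 - 2/5 * 5 = -1 - 2 = -3.

-3


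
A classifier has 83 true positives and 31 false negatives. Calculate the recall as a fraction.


Recall = TP / (TP + FN) = 83 / 114 = 83/114.

83/114


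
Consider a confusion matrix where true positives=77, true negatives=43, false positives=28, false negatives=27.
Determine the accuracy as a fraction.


Accuracy = (TP + TN) / (TP + TN + FP + FN) = (77 + 43) / 175 = 24/35.

24/35


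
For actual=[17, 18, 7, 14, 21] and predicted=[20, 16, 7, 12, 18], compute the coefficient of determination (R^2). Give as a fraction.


Mean(y) = 77/5. SS_res = 26. SS_tot = 566/5. R^2 = 1 - 26/(566/5) = 218/283.

218/283


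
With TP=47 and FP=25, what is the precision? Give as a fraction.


Precision = TP / (TP + FP) = 47 / 72 = 47/72.

47/72


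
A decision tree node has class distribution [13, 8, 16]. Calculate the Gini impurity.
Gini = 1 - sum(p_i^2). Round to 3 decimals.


Total = 37. Proportions: 13/37, 8/37, 16/37. sum(p_i^2) = 0.3572. Gini = 1 - 0.3572 = 0.6428, which rounds to 0.643.

0.643


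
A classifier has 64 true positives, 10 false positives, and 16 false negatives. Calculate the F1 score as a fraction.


Precision = 64/74 = 32/37. Recall = 64/80 = 4/5. F1 = 2*P*R/(P+R) = 64/77.

64/77
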